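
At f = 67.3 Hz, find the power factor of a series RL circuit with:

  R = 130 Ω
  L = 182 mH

Step 1 — Angular frequency: ω = 2π·f = 2π·67.3 = 422.9 rad/s.
Step 2 — Component impedances:
  R: Z = R = 130 Ω
  L: Z = jωL = j·422.9·0.182 = 0 + j76.96 Ω
Step 3 — Series combination: Z_total = R + L = 130 + j76.96 Ω = 151.1∠30.6° Ω.
Step 4 — Power factor: PF = cos(φ) = Re(Z)/|Z| = 130/151.07 = 0.8605.
Step 5 — Type: Im(Z) = 76.96 ⇒ lagging (phase φ = 30.6°).

PF = 0.8605 (lagging, φ = 30.6°)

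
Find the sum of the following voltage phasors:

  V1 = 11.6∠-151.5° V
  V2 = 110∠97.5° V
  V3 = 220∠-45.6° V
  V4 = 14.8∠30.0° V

Step 1 — Convert each phasor to rectangular form:
  V1 = 11.6·(cos(-151.5°) + j·sin(-151.5°)) = -10.19 - j5.535 V
  V2 = 110·(cos(97.5°) + j·sin(97.5°)) = -14.36 + j109.1 V
  V3 = 220·(cos(-45.6°) + j·sin(-45.6°)) = 153.9 - j157.2 V
  V4 = 14.8·(cos(30.0°) + j·sin(30.0°)) = 12.82 + j7.4 V
Step 2 — Sum components: V_total = 142.2 - j46.26 V.
Step 3 — Convert to polar: |V_total| = 149.5 V, ∠V_total = -18.0°.

V_total = 149.5∠-18.0° V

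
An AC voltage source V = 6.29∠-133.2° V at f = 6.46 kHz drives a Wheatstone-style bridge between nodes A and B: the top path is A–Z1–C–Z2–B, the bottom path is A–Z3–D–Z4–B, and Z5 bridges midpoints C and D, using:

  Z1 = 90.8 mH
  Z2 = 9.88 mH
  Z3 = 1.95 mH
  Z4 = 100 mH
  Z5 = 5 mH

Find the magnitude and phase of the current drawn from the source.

Step 1 — Angular frequency: ω = 2π·f = 2π·6460 = 4.059e+04 rad/s.
Step 2 — Component impedances:
  Z1: Z = jωL = j·4.059e+04·0.0908 = 0 + j3686 Ω
  Z2: Z = jωL = j·4.059e+04·0.00988 = 0 + j401 Ω
  Z3: Z = jωL = j·4.059e+04·0.00195 = 0 + j79.15 Ω
  Z4: Z = jωL = j·4.059e+04·0.1 = 0 + j4059 Ω
  Z5: Z = jωL = j·4.059e+04·0.005 = 0 + j202.9 Ω
Step 3 — Bridge requires nodal analysis (the Z5 bridge couples midpoints C and D, so the two paths cannot be reduced to a simple series/parallel combination). Setting node B to ground and injecting 1 A at node A, the 3-node admittance system at A, C, D solves to V_A = Z_AB = 0 + j588.4 Ω = 588.4∠90.0° Ω.
Step 4 — Source phasor: V = 6.29∠-133.2° V = -4.306 - j4.585 V.
Step 5 — Ohm's law: I = V / Z_total = (-4.306 - j4.585) / (0 + j588.4) = -0.007793 + j0.007318 A.
Step 6 — Convert to polar: |I| = 0.01069 A, ∠I = 136.8°.

I = 0.01069∠136.8° A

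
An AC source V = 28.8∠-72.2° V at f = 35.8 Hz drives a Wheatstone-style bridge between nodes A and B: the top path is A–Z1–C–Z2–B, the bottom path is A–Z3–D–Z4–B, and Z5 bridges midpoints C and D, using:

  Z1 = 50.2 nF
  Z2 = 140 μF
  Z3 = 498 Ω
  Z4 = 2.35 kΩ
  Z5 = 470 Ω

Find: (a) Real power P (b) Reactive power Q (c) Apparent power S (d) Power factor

Step 1 — Angular frequency: ω = 2π·f = 2π·35.8 = 224.9 rad/s.
Step 2 — Component impedances:
  Z1: Z = 1/(jωC) = -j/(ω·C) = 0 - j8.856e+04 Ω
  Z2: Z = 1/(jωC) = -j/(ω·C) = 0 - j31.75 Ω
  Z3: Z = R = 498 Ω
  Z4: Z = R = 2350 Ω
  Z5: Z = R = 470 Ω
Step 3 — Bridge requires nodal analysis (the Z5 bridge couples midpoints C and D, so the two paths cannot be reduced to a simple series/parallel combination). Setting node B to ground and injecting 1 A at node A, the 3-node admittance system at A, C, D solves to V_A = Z_AB = 889.9 - j30.99 Ω = 890.5∠-2.0° Ω.
Step 4 — Source phasor: V = 28.8∠-72.2° V = 8.804 - j27.42 V.
Step 5 — Current: I = V / Z = 0.01095 - j0.03043 A = 0.03234∠-70.2° A.
Step 6 — Complex power: S = V·I* = 0.9309 - j0.03241 VA.
Step 7 — Real power: P = Re(S) = 0.9309 W.
Step 8 — Reactive power: Q = Im(S) = -0.03241 VAR.
Step 9 — Apparent power: |S| = 0.9315 VA.
Step 10 — Power factor: PF = P/|S| = 0.9994 (leading).

(a) P = 0.9309 W  (b) Q = -0.03241 VAR  (c) S = 0.9315 VA  (d) PF = 0.9994 (leading)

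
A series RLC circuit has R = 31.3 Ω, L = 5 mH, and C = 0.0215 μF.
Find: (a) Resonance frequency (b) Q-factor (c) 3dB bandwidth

Step 1 — Resonance: ω₀ = 1/√(LC) = 1/√(0.005·2.15e-08) = 9.645e+04 rad/s.
Step 2 — f₀ = ω₀/(2π) = 1.535e+04 Hz.
Step 3 — Series Q: Q = ω₀L/R = 9.645e+04·0.005/31.3 = 15.41.
Step 4 — Bandwidth: Δω = ω₀/Q = 6260 rad/s; BW = Δω/(2π) = 996.3 Hz.

(a) f₀ = 1.535e+04 Hz  (b) Q = 15.41  (c) BW = 996.3 Hz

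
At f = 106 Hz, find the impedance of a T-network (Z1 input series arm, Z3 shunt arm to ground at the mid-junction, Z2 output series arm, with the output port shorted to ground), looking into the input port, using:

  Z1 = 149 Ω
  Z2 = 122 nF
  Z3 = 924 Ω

Step 1 — Angular frequency: ω = 2π·f = 2π·106 = 666 rad/s.
Step 2 — Component impedances:
  Z1: Z = R = 149 Ω
  Z2: Z = 1/(jωC) = -j/(ω·C) = 0 - j1.231e+04 Ω
  Z3: Z = R = 924 Ω
Step 3 — With the output port shorted to ground, the output series arm Z2 runs from the junction to ground; the shunt arm Z3 also runs from the junction to ground. They appear in parallel: Z3 || Z2 = 918.8 - j68.98 Ω.
Step 4 — Series with input arm Z1: Z_in = Z1 + (Z3 || Z2) = 1068 - j68.98 Ω = 1070∠-3.7° Ω.

Z = 1068 - j68.98 Ω = 1070∠-3.7° Ω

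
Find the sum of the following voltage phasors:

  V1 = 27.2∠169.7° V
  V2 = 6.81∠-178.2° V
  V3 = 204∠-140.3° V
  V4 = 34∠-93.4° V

Step 1 — Convert each phasor to rectangular form:
  V1 = 27.2·(cos(169.7°) + j·sin(169.7°)) = -26.76 + j4.863 V
  V2 = 6.81·(cos(-178.2°) + j·sin(-178.2°)) = -6.807 - j0.2139 V
  V3 = 204·(cos(-140.3°) + j·sin(-140.3°)) = -157 - j130.3 V
  V4 = 34·(cos(-93.4°) + j·sin(-93.4°)) = -2.016 - j33.94 V
Step 2 — Sum components: V_total = -192.5 - j159.6 V.
Step 3 — Convert to polar: |V_total| = 250.1 V, ∠V_total = -140.3°.

V_total = 250.1∠-140.3° V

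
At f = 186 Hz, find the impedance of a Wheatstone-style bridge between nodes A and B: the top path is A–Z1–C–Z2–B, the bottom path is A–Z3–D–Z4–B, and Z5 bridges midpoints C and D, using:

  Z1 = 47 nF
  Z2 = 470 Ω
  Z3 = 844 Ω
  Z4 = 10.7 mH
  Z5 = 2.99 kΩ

Step 1 — Angular frequency: ω = 2π·f = 2π·186 = 1169 rad/s.
Step 2 — Component impedances:
  Z1: Z = 1/(jωC) = -j/(ω·C) = 0 - j1.821e+04 Ω
  Z2: Z = R = 470 Ω
  Z3: Z = R = 844 Ω
  Z4: Z = jωL = j·1169·0.0107 = 0 + j12.5 Ω
  Z5: Z = R = 2990 Ω
Step 3 — Bridge requires nodal analysis (the Z5 bridge couples midpoints C and D, so the two paths cannot be reduced to a simple series/parallel combination). Setting node B to ground and injecting 1 A at node A, the 3-node admittance system at A, C, D solves to V_A = Z_AB = 842.4 - j26.52 Ω = 842.8∠-1.8° Ω.

Z = 842.4 - j26.52 Ω = 842.8∠-1.8° Ω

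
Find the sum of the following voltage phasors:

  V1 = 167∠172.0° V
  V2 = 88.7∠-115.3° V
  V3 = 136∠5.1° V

Step 1 — Convert each phasor to rectangular form:
  V1 = 167·(cos(172.0°) + j·sin(172.0°)) = -165.4 + j23.24 V
  V2 = 88.7·(cos(-115.3°) + j·sin(-115.3°)) = -37.91 - j80.19 V
  V3 = 136·(cos(5.1°) + j·sin(5.1°)) = 135.5 + j12.09 V
Step 2 — Sum components: V_total = -67.82 - j44.86 V.
Step 3 — Convert to polar: |V_total| = 81.31 V, ∠V_total = -146.5°.

V_total = 81.31∠-146.5° V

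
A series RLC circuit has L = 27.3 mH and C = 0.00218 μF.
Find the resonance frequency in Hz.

Step 1 — Resonance condition Im(Z)=0 gives ω₀ = 1/√(LC).
Step 2 — ω₀ = 1/√(0.0273·2.18e-09) = 1.296e+05 rad/s.
Step 3 — f₀ = ω₀/(2π) = 2.063e+04 Hz.

f₀ = 2.063e+04 Hz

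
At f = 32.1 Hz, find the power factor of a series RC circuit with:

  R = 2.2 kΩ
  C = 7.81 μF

Step 1 — Angular frequency: ω = 2π·f = 2π·32.1 = 201.7 rad/s.
Step 2 — Component impedances:
  R: Z = R = 2200 Ω
  C: Z = 1/(jωC) = -j/(ω·C) = 0 - j634.8 Ω
Step 3 — Series combination: Z_total = R + C = 2200 - j634.8 Ω = 2290∠-16.1° Ω.
Step 4 — Power factor: PF = cos(φ) = Re(Z)/|Z| = 2200/2289.8 = 0.9608.
Step 5 — Type: Im(Z) = -634.8 ⇒ leading (phase φ = -16.1°).

PF = 0.9608 (leading, φ = -16.1°)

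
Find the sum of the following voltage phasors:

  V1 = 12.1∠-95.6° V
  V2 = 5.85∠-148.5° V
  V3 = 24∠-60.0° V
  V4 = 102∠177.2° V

Step 1 — Convert each phasor to rectangular form:
  V1 = 12.1·(cos(-95.6°) + j·sin(-95.6°)) = -1.181 - j12.04 V
  V2 = 5.85·(cos(-148.5°) + j·sin(-148.5°)) = -4.988 - j3.057 V
  V3 = 24·(cos(-60.0°) + j·sin(-60.0°)) = 12 - j20.78 V
  V4 = 102·(cos(177.2°) + j·sin(177.2°)) = -101.9 + j4.983 V
Step 2 — Sum components: V_total = -96.05 - j30.9 V.
Step 3 — Convert to polar: |V_total| = 100.9 V, ∠V_total = -162.2°.

V_total = 100.9∠-162.2° V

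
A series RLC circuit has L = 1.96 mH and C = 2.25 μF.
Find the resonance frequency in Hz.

Step 1 — Resonance condition Im(Z)=0 gives ω₀ = 1/√(LC).
Step 2 — ω₀ = 1/√(0.00196·2.25e-06) = 1.506e+04 rad/s.
Step 3 — f₀ = ω₀/(2π) = 2397 Hz.

f₀ = 2397 Hz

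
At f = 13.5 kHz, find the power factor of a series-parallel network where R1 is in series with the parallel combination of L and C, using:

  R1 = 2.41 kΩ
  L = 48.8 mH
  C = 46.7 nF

Step 1 — Angular frequency: ω = 2π·f = 2π·1.35e+04 = 8.482e+04 rad/s.
Step 2 — Component impedances:
  R1: Z = R = 2410 Ω
  L: Z = jωL = j·8.482e+04·0.0488 = 0 + j4139 Ω
  C: Z = 1/(jωC) = -j/(ω·C) = 0 - j252.4 Ω
Step 3 — Parallel branch: L || C = 1/(1/L + 1/C) = 0 - j268.8 Ω.
Step 4 — Series with R1: Z_total = R1 + (L || C) = 2410 - j268.8 Ω = 2425∠-6.4° Ω.
Step 5 — Power factor: PF = cos(φ) = Re(Z)/|Z| = 2410/2425 = 0.9938.
Step 6 — Type: Im(Z) = -268.8 ⇒ leading (phase φ = -6.4°).

PF = 0.9938 (leading, φ = -6.4°)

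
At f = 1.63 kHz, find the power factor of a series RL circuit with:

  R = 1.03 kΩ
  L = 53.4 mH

Step 1 — Angular frequency: ω = 2π·f = 2π·1630 = 1.024e+04 rad/s.
Step 2 — Component impedances:
  R: Z = R = 1030 Ω
  L: Z = jωL = j·1.024e+04·0.0534 = 0 + j546.9 Ω
Step 3 — Series combination: Z_total = R + L = 1030 + j546.9 Ω = 1166∠28.0° Ω.
Step 4 — Power factor: PF = cos(φ) = Re(Z)/|Z| = 1030/1166.2 = 0.8832.
Step 5 — Type: Im(Z) = 546.9 ⇒ lagging (phase φ = 28.0°).

PF = 0.8832 (lagging, φ = 28.0°)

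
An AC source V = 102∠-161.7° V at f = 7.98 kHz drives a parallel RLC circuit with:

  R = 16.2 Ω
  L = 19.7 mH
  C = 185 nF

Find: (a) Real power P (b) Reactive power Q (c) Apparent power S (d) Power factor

Step 1 — Angular frequency: ω = 2π·f = 2π·7980 = 5.014e+04 rad/s.
Step 2 — Component impedances:
  R: Z = R = 16.2 Ω
  L: Z = jωL = j·5.014e+04·0.0197 = 0 + j987.8 Ω
  C: Z = 1/(jωC) = -j/(ω·C) = 0 - j107.8 Ω
Step 3 — Parallel combination: 1/Z_total = 1/R + 1/L + 1/C; Z_total = 15.91 - j2.13 Ω = 16.06∠-7.6° Ω.
Step 4 — Source phasor: V = 102∠-161.7° V = -96.84 - j32.03 V.
Step 5 — Current: I = V / Z = -5.713 - j2.777 A = 6.352∠-154.1° A.
Step 6 — Complex power: S = V·I* = 642.2 - j85.97 VA.
Step 7 — Real power: P = Re(S) = 642.2 W.
Step 8 — Reactive power: Q = Im(S) = -85.97 VAR.
Step 9 — Apparent power: |S| = 648 VA.
Step 10 — Power factor: PF = P/|S| = 0.9912 (leading).

(a) P = 642.2 W  (b) Q = -85.97 VAR  (c) S = 648 VA  (d) PF = 0.9912 (leading)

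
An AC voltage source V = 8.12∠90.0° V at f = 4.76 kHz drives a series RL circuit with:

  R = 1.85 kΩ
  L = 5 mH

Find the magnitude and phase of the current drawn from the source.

Step 1 — Angular frequency: ω = 2π·f = 2π·4760 = 2.991e+04 rad/s.
Step 2 — Component impedances:
  R: Z = R = 1850 Ω
  L: Z = jωL = j·2.991e+04·0.005 = 0 + j149.5 Ω
Step 3 — Series combination: Z_total = R + L = 1850 + j149.5 Ω = 1856∠4.6° Ω.
Step 4 — Source phasor: V = 8.12∠90.0° V = 0 + j8.12 V.
Step 5 — Ohm's law: I = V / Z_total = (0 + j8.12) / (1850 + j149.5) = 0.0003525 + j0.004361 A.
Step 6 — Convert to polar: |I| = 0.004375 A, ∠I = 85.4°.

I = 0.004375∠85.4° A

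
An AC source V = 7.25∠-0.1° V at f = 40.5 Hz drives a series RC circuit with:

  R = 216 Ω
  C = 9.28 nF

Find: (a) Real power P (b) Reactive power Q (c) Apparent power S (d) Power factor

Step 1 — Angular frequency: ω = 2π·f = 2π·40.5 = 254.5 rad/s.
Step 2 — Component impedances:
  R: Z = R = 216 Ω
  C: Z = 1/(jωC) = -j/(ω·C) = 0 - j4.235e+05 Ω
Step 3 — Series combination: Z_total = R + C = 216 - j4.235e+05 Ω = 4.235e+05∠-90.0° Ω.
Step 4 — Source phasor: V = 7.25∠-0.1° V = 7.25 - j0.01265 V.
Step 5 — Current: I = V / Z = 3.861e-08 + j1.712e-05 A = 1.712e-05∠89.9° A.
Step 6 — Complex power: S = V·I* = 6.331e-08 - j0.0001241 VA.
Step 7 — Real power: P = Re(S) = 6.331e-08 W.
Step 8 — Reactive power: Q = Im(S) = -0.0001241 VAR.
Step 9 — Apparent power: |S| = 0.0001241 VA.
Step 10 — Power factor: PF = P/|S| = 0.0005101 (leading).

(a) P = 6.331e-08 W  (b) Q = -0.0001241 VAR  (c) S = 0.0001241 VA  (d) PF = 0.0005101 (leading)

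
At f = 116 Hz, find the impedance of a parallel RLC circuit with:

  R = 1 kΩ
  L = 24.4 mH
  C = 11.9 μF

Step 1 — Angular frequency: ω = 2π·f = 2π·116 = 728.8 rad/s.
Step 2 — Component impedances:
  R: Z = R = 1000 Ω
  L: Z = jωL = j·728.8·0.0244 = 0 + j17.78 Ω
  C: Z = 1/(jωC) = -j/(ω·C) = 0 - j115.3 Ω
Step 3 — Parallel combination: 1/Z_total = 1/R + 1/L + 1/C; Z_total = 0.442 + j21.02 Ω = 21.02∠88.8° Ω.

Z = 0.442 + j21.02 Ω = 21.02∠88.8° Ω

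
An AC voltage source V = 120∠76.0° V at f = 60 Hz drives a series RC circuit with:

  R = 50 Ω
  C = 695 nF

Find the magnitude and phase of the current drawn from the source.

Step 1 — Angular frequency: ω = 2π·f = 2π·60 = 377 rad/s.
Step 2 — Component impedances:
  R: Z = R = 50 Ω
  C: Z = 1/(jωC) = -j/(ω·C) = 0 - j3817 Ω
Step 3 — Series combination: Z_total = R + C = 50 - j3817 Ω = 3817∠-89.2° Ω.
Step 4 — Source phasor: V = 120∠76.0° V = 29.03 + j116.4 V.
Step 5 — Ohm's law: I = V / Z_total = (29.03 + j116.4) / (50 - j3817) = -0.0304 + j0.008005 A.
Step 6 — Convert to polar: |I| = 0.03144 A, ∠I = 165.2°.

I = 0.03144∠165.2° A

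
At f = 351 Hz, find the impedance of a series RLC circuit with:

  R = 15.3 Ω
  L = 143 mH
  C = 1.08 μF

Step 1 — Angular frequency: ω = 2π·f = 2π·351 = 2205 rad/s.
Step 2 — Component impedances:
  R: Z = R = 15.3 Ω
  L: Z = jωL = j·2205·0.143 = 0 + j315.4 Ω
  C: Z = 1/(jωC) = -j/(ω·C) = 0 - j419.8 Ω
Step 3 — Series combination: Z_total = R + L + C = 15.3 - j104.5 Ω = 105.6∠-81.7° Ω.

Z = 15.3 - j104.5 Ω = 105.6∠-81.7° Ω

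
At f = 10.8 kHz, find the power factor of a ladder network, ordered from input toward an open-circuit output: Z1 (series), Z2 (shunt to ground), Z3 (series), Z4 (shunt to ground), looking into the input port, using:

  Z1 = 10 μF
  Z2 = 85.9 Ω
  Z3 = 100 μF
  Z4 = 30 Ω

Step 1 — Angular frequency: ω = 2π·f = 2π·1.08e+04 = 6.786e+04 rad/s.
Step 2 — Component impedances:
  Z1: Z = 1/(jωC) = -j/(ω·C) = 0 - j1.474 Ω
  Z2: Z = R = 85.9 Ω
  Z3: Z = 1/(jωC) = -j/(ω·C) = 0 - j0.1474 Ω
  Z4: Z = R = 30 Ω
Step 3 — Ladder network (open output): work backward from the far end, alternating series and parallel combinations. Z_in = 22.23 - j1.555 Ω = 22.29∠-4.0° Ω.
Step 4 — Power factor: PF = cos(φ) = Re(Z)/|Z| = 22.235/22.289 = 0.9976.
Step 5 — Type: Im(Z) = -1.555 ⇒ leading (phase φ = -4.0°).

PF = 0.9976 (leading, φ = -4.0°)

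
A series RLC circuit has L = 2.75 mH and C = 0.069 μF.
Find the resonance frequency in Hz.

Step 1 — Resonance condition Im(Z)=0 gives ω₀ = 1/√(LC).
Step 2 — ω₀ = 1/√(0.00275·6.9e-08) = 7.26e+04 rad/s.
Step 3 — f₀ = ω₀/(2π) = 1.155e+04 Hz.

f₀ = 1.155e+04 Hz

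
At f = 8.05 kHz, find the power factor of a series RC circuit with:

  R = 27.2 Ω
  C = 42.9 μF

Step 1 — Angular frequency: ω = 2π·f = 2π·8050 = 5.058e+04 rad/s.
Step 2 — Component impedances:
  R: Z = R = 27.2 Ω
  C: Z = 1/(jωC) = -j/(ω·C) = 0 - j0.4609 Ω
Step 3 — Series combination: Z_total = R + C = 27.2 - j0.4609 Ω = 27.2∠-1.0° Ω.
Step 4 — Power factor: PF = cos(φ) = Re(Z)/|Z| = 27.2/27.204 = 0.9999.
Step 5 — Type: Im(Z) = -0.4609 ⇒ leading (phase φ = -1.0°).

PF = 0.9999 (leading, φ = -1.0°)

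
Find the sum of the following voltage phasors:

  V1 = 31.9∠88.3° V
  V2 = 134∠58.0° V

Step 1 — Convert each phasor to rectangular form:
  V1 = 31.9·(cos(88.3°) + j·sin(88.3°)) = 0.9464 + j31.89 V
  V2 = 134·(cos(58.0°) + j·sin(58.0°)) = 71.01 + j113.6 V
Step 2 — Sum components: V_total = 71.96 + j145.5 V.
Step 3 — Convert to polar: |V_total| = 162.3 V, ∠V_total = 63.7°.

V_total = 162.3∠63.7° V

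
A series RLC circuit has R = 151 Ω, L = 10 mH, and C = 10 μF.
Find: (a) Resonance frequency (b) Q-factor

Step 1 — Resonance condition Im(Z)=0 gives ω₀ = 1/√(LC).
Step 2 — ω₀ = 1/√(0.01·1e-05) = 3162 rad/s.
Step 3 — f₀ = ω₀/(2π) = 503.3 Hz.
Step 4 — Series Q: Q = ω₀L/R = 3162·0.01/151 = 0.2094.

(a) f₀ = 503.3 Hz  (b) Q = 0.2094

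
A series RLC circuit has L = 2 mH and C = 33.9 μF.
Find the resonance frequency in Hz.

Step 1 — Resonance condition Im(Z)=0 gives ω₀ = 1/√(LC).
Step 2 — ω₀ = 1/√(0.002·3.39e-05) = 3840 rad/s.
Step 3 — f₀ = ω₀/(2π) = 611.2 Hz.

f₀ = 611.2 Hz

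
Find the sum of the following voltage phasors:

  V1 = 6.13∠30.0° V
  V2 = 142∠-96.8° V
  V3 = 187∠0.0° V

Step 1 — Convert each phasor to rectangular form:
  V1 = 6.13·(cos(30.0°) + j·sin(30.0°)) = 5.309 + j3.065 V
  V2 = 142·(cos(-96.8°) + j·sin(-96.8°)) = -16.81 - j141 V
  V3 = 187·(cos(0.0°) + j·sin(0.0°)) = 187 V
Step 2 — Sum components: V_total = 175.5 - j137.9 V.
Step 3 — Convert to polar: |V_total| = 223.2 V, ∠V_total = -38.2°.

V_total = 223.2∠-38.2° V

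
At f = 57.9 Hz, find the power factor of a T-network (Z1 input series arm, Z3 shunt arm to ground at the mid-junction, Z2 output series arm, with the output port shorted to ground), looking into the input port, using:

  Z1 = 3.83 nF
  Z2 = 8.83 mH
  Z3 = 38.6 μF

Step 1 — Angular frequency: ω = 2π·f = 2π·57.9 = 363.8 rad/s.
Step 2 — Component impedances:
  Z1: Z = 1/(jωC) = -j/(ω·C) = 0 - j7.177e+05 Ω
  Z2: Z = jωL = j·363.8·0.00883 = 0 + j3.212 Ω
  Z3: Z = 1/(jωC) = -j/(ω·C) = 0 - j71.21 Ω
Step 3 — With the output port shorted to ground, the output series arm Z2 runs from the junction to ground; the shunt arm Z3 also runs from the junction to ground. They appear in parallel: Z3 || Z2 = 0 + j3.364 Ω.
Step 4 — Series with input arm Z1: Z_in = Z1 + (Z3 || Z2) = 0 - j7.177e+05 Ω = 7.177e+05∠-90.0° Ω.
Step 5 — Power factor: PF = cos(φ) = Re(Z)/|Z| = 0/7.177e+05 = 0.
Step 6 — Type: Im(Z) = -7.177e+05 ⇒ leading (phase φ = -90.0°).

PF = 0 (leading, φ = -90.0°)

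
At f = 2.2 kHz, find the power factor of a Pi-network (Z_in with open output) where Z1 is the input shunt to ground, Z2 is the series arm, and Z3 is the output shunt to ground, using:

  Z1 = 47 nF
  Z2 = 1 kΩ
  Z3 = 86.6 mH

Step 1 — Angular frequency: ω = 2π·f = 2π·2200 = 1.382e+04 rad/s.
Step 2 — Component impedances:
  Z1: Z = 1/(jωC) = -j/(ω·C) = 0 - j1539 Ω
  Z2: Z = R = 1000 Ω
  Z3: Z = jωL = j·1.382e+04·0.0866 = 0 + j1197 Ω
Step 3 — With open output, the series arm Z2 and the output shunt Z3 appear in series to ground: Z2 + Z3 = 1000 + j1197 Ω.
Step 4 — Parallel with input shunt Z1: Z_in = Z1 || (Z2 + Z3) = 2121 - j813.6 Ω = 2272∠-21.0° Ω.
Step 5 — Power factor: PF = cos(φ) = Re(Z)/|Z| = 2120.9/2271.6 = 0.9337.
Step 6 — Type: Im(Z) = -813.6 ⇒ leading (phase φ = -21.0°).

PF = 0.9337 (leading, φ = -21.0°)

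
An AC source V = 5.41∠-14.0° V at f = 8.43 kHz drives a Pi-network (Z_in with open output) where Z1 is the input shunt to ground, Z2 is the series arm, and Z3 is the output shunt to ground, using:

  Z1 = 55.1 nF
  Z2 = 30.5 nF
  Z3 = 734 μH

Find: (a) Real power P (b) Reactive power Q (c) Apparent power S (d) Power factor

Step 1 — Angular frequency: ω = 2π·f = 2π·8430 = 5.297e+04 rad/s.
Step 2 — Component impedances:
  Z1: Z = 1/(jωC) = -j/(ω·C) = 0 - j342.6 Ω
  Z2: Z = 1/(jωC) = -j/(ω·C) = 0 - j619 Ω
  Z3: Z = jωL = j·5.297e+04·0.000734 = 0 + j38.88 Ω
Step 3 — With open output, the series arm Z2 and the output shunt Z3 appear in series to ground: Z2 + Z3 = 0 - j580.1 Ω.
Step 4 — Parallel with input shunt Z1: Z_in = Z1 || (Z2 + Z3) = 0 - j215.4 Ω = 215.4∠-90.0° Ω.
Step 5 — Source phasor: V = 5.41∠-14.0° V = 5.249 - j1.309 V.
Step 6 — Current: I = V / Z = 0.006076 + j0.02437 A = 0.02511∠76.0° A.
Step 7 — Complex power: S = V·I* = 0 - j0.1359 VA.
Step 8 — Real power: P = Re(S) = 0 W.
Step 9 — Reactive power: Q = Im(S) = -0.1359 VAR.
Step 10 — Apparent power: |S| = 0.1359 VA.
Step 11 — Power factor: PF = P/|S| = 0 (leading).

(a) P = 0 W  (b) Q = -0.1359 VAR  (c) S = 0.1359 VA  (d) PF = 0 (leading)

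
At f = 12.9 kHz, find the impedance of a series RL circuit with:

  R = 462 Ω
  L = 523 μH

Step 1 — Angular frequency: ω = 2π·f = 2π·1.29e+04 = 8.105e+04 rad/s.
Step 2 — Component impedances:
  R: Z = R = 462 Ω
  L: Z = jωL = j·8.105e+04·0.000523 = 0 + j42.39 Ω
Step 3 — Series combination: Z_total = R + L = 462 + j42.39 Ω = 463.9∠5.2° Ω.

Z = 462 + j42.39 Ω = 463.9∠5.2° Ω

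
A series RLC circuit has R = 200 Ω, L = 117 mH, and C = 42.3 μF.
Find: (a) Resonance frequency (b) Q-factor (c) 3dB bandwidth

Step 1 — Resonance: ω₀ = 1/√(LC) = 1/√(0.117·4.23e-05) = 449.5 rad/s.
Step 2 — f₀ = ω₀/(2π) = 71.54 Hz.
Step 3 — Series Q: Q = ω₀L/R = 449.5·0.117/200 = 0.263.
Step 4 — Bandwidth: Δω = ω₀/Q = 1709 rad/s; BW = Δω/(2π) = 272.1 Hz.

(a) f₀ = 71.54 Hz  (b) Q = 0.263  (c) BW = 272.1 Hz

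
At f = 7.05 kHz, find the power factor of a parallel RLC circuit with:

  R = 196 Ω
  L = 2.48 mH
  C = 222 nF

Step 1 — Angular frequency: ω = 2π·f = 2π·7050 = 4.43e+04 rad/s.
Step 2 — Component impedances:
  R: Z = R = 196 Ω
  L: Z = jωL = j·4.43e+04·0.00248 = 0 + j109.9 Ω
  C: Z = 1/(jωC) = -j/(ω·C) = 0 - j101.7 Ω
Step 3 — Parallel combination: 1/Z_total = 1/R + 1/L + 1/C; Z_total = 192.1 - j27.51 Ω = 194∠-8.2° Ω.
Step 4 — Power factor: PF = cos(φ) = Re(Z)/|Z| = 192.06/194.02 = 0.9899.
Step 5 — Type: Im(Z) = -27.51 ⇒ leading (phase φ = -8.2°).

PF = 0.9899 (leading, φ = -8.2°)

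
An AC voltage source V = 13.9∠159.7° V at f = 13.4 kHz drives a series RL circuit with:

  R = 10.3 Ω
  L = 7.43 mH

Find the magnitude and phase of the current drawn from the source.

Step 1 — Angular frequency: ω = 2π·f = 2π·1.34e+04 = 8.419e+04 rad/s.
Step 2 — Component impedances:
  R: Z = R = 10.3 Ω
  L: Z = jωL = j·8.419e+04·0.00743 = 0 + j625.6 Ω
Step 3 — Series combination: Z_total = R + L = 10.3 + j625.6 Ω = 625.7∠89.1° Ω.
Step 4 — Source phasor: V = 13.9∠159.7° V = -13.04 + j4.822 V.
Step 5 — Ohm's law: I = V / Z_total = (-13.04 + j4.822) / (10.3 + j625.6) = 0.007364 + j0.02096 A.
Step 6 — Convert to polar: |I| = 0.02222 A, ∠I = 70.6°.

I = 0.02222∠70.6° A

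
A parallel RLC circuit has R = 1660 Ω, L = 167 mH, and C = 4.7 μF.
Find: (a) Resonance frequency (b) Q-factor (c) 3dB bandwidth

Step 1 — Resonance: ω₀ = 1/√(LC) = 1/√(0.167·4.7e-06) = 1129 rad/s.
Step 2 — f₀ = ω₀/(2π) = 179.6 Hz.
Step 3 — Parallel Q: Q = R/(ω₀L) = 1660/(1129·0.167) = 8.806.
Step 4 — Bandwidth: Δω = ω₀/Q = 128.2 rad/s; BW = Δω/(2π) = 20.4 Hz.

(a) f₀ = 179.6 Hz  (b) Q = 8.806  (c) BW = 20.4 Hz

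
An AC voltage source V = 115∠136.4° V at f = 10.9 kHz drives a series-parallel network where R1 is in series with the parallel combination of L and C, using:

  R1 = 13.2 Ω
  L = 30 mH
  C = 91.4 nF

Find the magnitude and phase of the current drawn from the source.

Step 1 — Angular frequency: ω = 2π·f = 2π·1.09e+04 = 6.849e+04 rad/s.
Step 2 — Component impedances:
  R1: Z = R = 13.2 Ω
  L: Z = jωL = j·6.849e+04·0.03 = 0 + j2055 Ω
  C: Z = 1/(jωC) = -j/(ω·C) = 0 - j159.8 Ω
Step 3 — Parallel branch: L || C = 1/(1/L + 1/C) = 0 - j173.2 Ω.
Step 4 — Series with R1: Z_total = R1 + (L || C) = 13.2 - j173.2 Ω = 173.7∠-85.6° Ω.
Step 5 — Source phasor: V = 115∠136.4° V = -83.28 + j79.31 V.
Step 6 — Ohm's law: I = V / Z_total = (-83.28 + j79.31) / (13.2 - j173.2) = -0.4916 - j0.4433 A.
Step 7 — Convert to polar: |I| = 0.662 A, ∠I = -138.0°.

I = 0.662∠-138.0° A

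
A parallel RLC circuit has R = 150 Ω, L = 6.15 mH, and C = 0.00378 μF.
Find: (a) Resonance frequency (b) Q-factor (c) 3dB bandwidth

Step 1 — Resonance: ω₀ = 1/√(LC) = 1/√(0.00615·3.78e-09) = 2.074e+05 rad/s.
Step 2 — f₀ = ω₀/(2π) = 3.301e+04 Hz.
Step 3 — Parallel Q: Q = R/(ω₀L) = 150/(2.074e+05·0.00615) = 0.1176.
Step 4 — Bandwidth: Δω = ω₀/Q = 1.764e+06 rad/s; BW = Δω/(2π) = 2.807e+05 Hz.

(a) f₀ = 3.301e+04 Hz  (b) Q = 0.1176  (c) BW = 2.807e+05 Hz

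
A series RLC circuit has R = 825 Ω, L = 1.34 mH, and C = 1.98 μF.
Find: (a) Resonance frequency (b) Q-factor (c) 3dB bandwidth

Step 1 — Resonance condition Im(Z)=0 gives ω₀ = 1/√(LC).
Step 2 — ω₀ = 1/√(0.00134·1.98e-06) = 1.941e+04 rad/s.
Step 3 — f₀ = ω₀/(2π) = 3090 Hz.
Step 4 — Series Q: Q = ω₀L/R = 1.941e+04·0.00134/825 = 0.03153.
Step 5 — 3dB bandwidth: Δω = ω₀/Q = 6.157e+05 rad/s; BW = Δω/(2π) = 9.799e+04 Hz.

(a) f₀ = 3090 Hz  (b) Q = 0.03153  (c) BW = 9.799e+04 Hz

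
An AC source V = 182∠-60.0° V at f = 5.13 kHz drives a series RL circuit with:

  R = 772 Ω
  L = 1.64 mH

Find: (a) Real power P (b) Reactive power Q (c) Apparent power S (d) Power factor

Step 1 — Angular frequency: ω = 2π·f = 2π·5130 = 3.223e+04 rad/s.
Step 2 — Component impedances:
  R: Z = R = 772 Ω
  L: Z = jωL = j·3.223e+04·0.00164 = 0 + j52.86 Ω
Step 3 — Series combination: Z_total = R + L = 772 + j52.86 Ω = 773.8∠3.9° Ω.
Step 4 — Source phasor: V = 182∠-60.0° V = 91 - j157.6 V.
Step 5 — Current: I = V / Z = 0.1034 - j0.2112 A = 0.2352∠-63.9° A.
Step 6 — Complex power: S = V·I* = 42.71 + j2.924 VA.
Step 7 — Real power: P = Re(S) = 42.71 W.
Step 8 — Reactive power: Q = Im(S) = 2.924 VAR.
Step 9 — Apparent power: |S| = 42.81 VA.
Step 10 — Power factor: PF = P/|S| = 0.9977 (lagging).

(a) P = 42.71 W  (b) Q = 2.924 VAR  (c) S = 42.81 VA  (d) PF = 0.9977 (lagging)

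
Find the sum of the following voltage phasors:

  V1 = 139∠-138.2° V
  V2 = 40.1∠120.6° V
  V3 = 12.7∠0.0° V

Step 1 — Convert each phasor to rectangular form:
  V1 = 139·(cos(-138.2°) + j·sin(-138.2°)) = -103.6 - j92.65 V
  V2 = 40.1·(cos(120.6°) + j·sin(120.6°)) = -20.41 + j34.52 V
  V3 = 12.7·(cos(0.0°) + j·sin(0.0°)) = 12.7 V
Step 2 — Sum components: V_total = -111.3 - j58.13 V.
Step 3 — Convert to polar: |V_total| = 125.6 V, ∠V_total = -152.4°.

V_total = 125.6∠-152.4° V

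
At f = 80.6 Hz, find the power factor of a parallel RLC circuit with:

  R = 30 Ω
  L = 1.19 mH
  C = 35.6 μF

Step 1 — Angular frequency: ω = 2π·f = 2π·80.6 = 506.4 rad/s.
Step 2 — Component impedances:
  R: Z = R = 30 Ω
  L: Z = jωL = j·506.4·0.00119 = 0 + j0.6026 Ω
  C: Z = 1/(jωC) = -j/(ω·C) = 0 - j55.47 Ω
Step 3 — Parallel combination: 1/Z_total = 1/R + 1/L + 1/C; Z_total = 0.01237 + j0.609 Ω = 0.6091∠88.8° Ω.
Step 4 — Power factor: PF = cos(φ) = Re(Z)/|Z| = 0.012368/0.60914 = 0.0203.
Step 5 — Type: Im(Z) = 0.609 ⇒ lagging (phase φ = 88.8°).

PF = 0.0203 (lagging, φ = 88.8°)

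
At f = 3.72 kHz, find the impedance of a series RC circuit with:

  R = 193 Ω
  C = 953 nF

Step 1 — Angular frequency: ω = 2π·f = 2π·3720 = 2.337e+04 rad/s.
Step 2 — Component impedances:
  R: Z = R = 193 Ω
  C: Z = 1/(jωC) = -j/(ω·C) = 0 - j44.89 Ω
Step 3 — Series combination: Z_total = R + C = 193 - j44.89 Ω = 198.2∠-13.1° Ω.

Z = 193 - j44.89 Ω = 198.2∠-13.1° Ω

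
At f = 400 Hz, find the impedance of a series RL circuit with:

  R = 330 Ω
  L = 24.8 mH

Step 1 — Angular frequency: ω = 2π·f = 2π·400 = 2513 rad/s.
Step 2 — Component impedances:
  R: Z = R = 330 Ω
  L: Z = jωL = j·2513·0.0248 = 0 + j62.33 Ω
Step 3 — Series combination: Z_total = R + L = 330 + j62.33 Ω = 335.8∠10.7° Ω.

Z = 330 + j62.33 Ω = 335.8∠10.7° Ω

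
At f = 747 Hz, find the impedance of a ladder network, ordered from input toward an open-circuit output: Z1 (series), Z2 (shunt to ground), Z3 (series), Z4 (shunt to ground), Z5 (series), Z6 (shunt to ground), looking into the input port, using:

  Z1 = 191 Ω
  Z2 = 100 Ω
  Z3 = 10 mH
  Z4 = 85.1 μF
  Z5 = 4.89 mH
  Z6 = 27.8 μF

Step 1 — Angular frequency: ω = 2π·f = 2π·747 = 4694 rad/s.
Step 2 — Component impedances:
  Z1: Z = R = 191 Ω
  Z2: Z = R = 100 Ω
  Z3: Z = jωL = j·4694·0.01 = 0 + j46.94 Ω
  Z4: Z = 1/(jωC) = -j/(ω·C) = 0 - j2.504 Ω
  Z5: Z = jωL = j·4694·0.00489 = 0 + j22.95 Ω
  Z6: Z = 1/(jωC) = -j/(ω·C) = 0 - j7.664 Ω
Step 3 — Ladder network (open output): work backward from the far end, alternating series and parallel combinations. Z_in = 207.2 + j36.83 Ω = 210.4∠10.1° Ω.

Z = 207.2 + j36.83 Ω = 210.4∠10.1° Ω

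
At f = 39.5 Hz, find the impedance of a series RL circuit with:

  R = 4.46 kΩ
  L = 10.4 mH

Step 1 — Angular frequency: ω = 2π·f = 2π·39.5 = 248.2 rad/s.
Step 2 — Component impedances:
  R: Z = R = 4460 Ω
  L: Z = jωL = j·248.2·0.0104 = 0 + j2.581 Ω
Step 3 — Series combination: Z_total = R + L = 4460 + j2.581 Ω = 4460∠0.0° Ω.

Z = 4460 + j2.581 Ω = 4460∠0.0° Ω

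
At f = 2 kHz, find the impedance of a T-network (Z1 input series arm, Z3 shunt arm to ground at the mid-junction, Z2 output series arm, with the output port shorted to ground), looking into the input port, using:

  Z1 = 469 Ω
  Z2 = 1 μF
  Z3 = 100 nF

Step 1 — Angular frequency: ω = 2π·f = 2π·2000 = 1.257e+04 rad/s.
Step 2 — Component impedances:
  Z1: Z = R = 469 Ω
  Z2: Z = 1/(jωC) = -j/(ω·C) = 0 - j79.58 Ω
  Z3: Z = 1/(jωC) = -j/(ω·C) = 0 - j795.8 Ω
Step 3 — With the output port shorted to ground, the output series arm Z2 runs from the junction to ground; the shunt arm Z3 also runs from the junction to ground. They appear in parallel: Z3 || Z2 = 0 - j72.34 Ω.
Step 4 — Series with input arm Z1: Z_in = Z1 + (Z3 || Z2) = 469 - j72.34 Ω = 474.5∠-8.8° Ω.

Z = 469 - j72.34 Ω = 474.5∠-8.8° Ω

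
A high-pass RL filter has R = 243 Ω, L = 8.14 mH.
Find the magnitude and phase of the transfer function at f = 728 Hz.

Step 1 — Angular frequency: ω = 2π·728 = 4574 rad/s.
Step 2 — Transfer function: H(jω) = jωL/(R + jωL).
Step 3 — Numerator jωL = j·37.23; denominator R + jωL = 243 + j37.23.
Step 4 — H = 0.02294 + j0.1497.
Step 5 — Magnitude: |H| = 0.1515 (-16.4 dB); phase: φ = 81.3°.

|H| = 0.1515 (-16.4 dB), φ = 81.3°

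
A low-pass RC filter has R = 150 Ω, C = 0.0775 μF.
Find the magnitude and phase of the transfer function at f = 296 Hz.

Step 1 — Angular frequency: ω = 2π·296 = 1860 rad/s.
Step 2 — Transfer function: H(jω) = 1/(1 + jωRC).
Step 3 — Denominator: 1 + jωRC = 1 + j·1860·150·7.75e-08 = 1 + j0.02162.
Step 4 — H = 0.9995 - j0.02161.
Step 5 — Magnitude: |H| = 0.9998 (-0.0 dB); phase: φ = -1.2°.

|H| = 0.9998 (-0.0 dB), φ = -1.2°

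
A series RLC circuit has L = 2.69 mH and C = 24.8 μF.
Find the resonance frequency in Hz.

Step 1 — Resonance condition Im(Z)=0 gives ω₀ = 1/√(LC).
Step 2 — ω₀ = 1/√(0.00269·2.48e-05) = 3872 rad/s.
Step 3 — f₀ = ω₀/(2π) = 616.2 Hz.

f₀ = 616.2 Hz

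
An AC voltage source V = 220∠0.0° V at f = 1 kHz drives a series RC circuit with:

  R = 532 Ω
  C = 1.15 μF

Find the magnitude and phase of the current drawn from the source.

Step 1 — Angular frequency: ω = 2π·f = 2π·1000 = 6283 rad/s.
Step 2 — Component impedances:
  R: Z = R = 532 Ω
  C: Z = 1/(jωC) = -j/(ω·C) = 0 - j138.4 Ω
Step 3 — Series combination: Z_total = R + C = 532 - j138.4 Ω = 549.7∠-14.6° Ω.
Step 4 — Source phasor: V = 220∠0.0° V = 220 V.
Step 5 — Ohm's law: I = V / Z_total = (220) / (532 - j138.4) = 0.3873 + j0.1008 A.
Step 6 — Convert to polar: |I| = 0.4002 A, ∠I = 14.6°.

I = 0.4002∠14.6° A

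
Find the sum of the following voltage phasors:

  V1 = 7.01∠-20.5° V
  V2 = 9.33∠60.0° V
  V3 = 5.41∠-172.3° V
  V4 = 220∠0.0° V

Step 1 — Convert each phasor to rectangular form:
  V1 = 7.01·(cos(-20.5°) + j·sin(-20.5°)) = 6.566 - j2.455 V
  V2 = 9.33·(cos(60.0°) + j·sin(60.0°)) = 4.665 + j8.08 V
  V3 = 5.41·(cos(-172.3°) + j·sin(-172.3°)) = -5.361 - j0.7249 V
  V4 = 220·(cos(0.0°) + j·sin(0.0°)) = 220 V
Step 2 — Sum components: V_total = 225.9 + j4.9 V.
Step 3 — Convert to polar: |V_total| = 225.9 V, ∠V_total = 1.2°.

V_total = 225.9∠1.2° V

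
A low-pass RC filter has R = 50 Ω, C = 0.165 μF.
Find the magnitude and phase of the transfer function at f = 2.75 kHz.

Step 1 — Angular frequency: ω = 2π·2750 = 1.728e+04 rad/s.
Step 2 — Transfer function: H(jω) = 1/(1 + jωRC).
Step 3 — Denominator: 1 + jωRC = 1 + j·1.728e+04·50·1.65e-07 = 1 + j0.1425.
Step 4 — H = 0.9801 - j0.1397.
Step 5 — Magnitude: |H| = 0.99 (-0.1 dB); phase: φ = -8.1°.

|H| = 0.99 (-0.1 dB), φ = -8.1°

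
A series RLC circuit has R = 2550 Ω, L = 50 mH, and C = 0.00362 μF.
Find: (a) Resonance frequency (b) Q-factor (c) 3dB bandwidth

Step 1 — Resonance: ω₀ = 1/√(LC) = 1/√(0.05·3.62e-09) = 7.433e+04 rad/s.
Step 2 — f₀ = ω₀/(2π) = 1.183e+04 Hz.
Step 3 — Series Q: Q = ω₀L/R = 7.433e+04·0.05/2550 = 1.457.
Step 4 — Bandwidth: Δω = ω₀/Q = 5.1e+04 rad/s; BW = Δω/(2π) = 8117 Hz.

(a) f₀ = 1.183e+04 Hz  (b) Q = 1.457  (c) BW = 8117 Hz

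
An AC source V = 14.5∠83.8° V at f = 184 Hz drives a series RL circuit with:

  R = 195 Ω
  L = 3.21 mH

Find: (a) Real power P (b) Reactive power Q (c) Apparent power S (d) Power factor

Step 1 — Angular frequency: ω = 2π·f = 2π·184 = 1156 rad/s.
Step 2 — Component impedances:
  R: Z = R = 195 Ω
  L: Z = jωL = j·1156·0.00321 = 0 + j3.711 Ω
Step 3 — Series combination: Z_total = R + L = 195 + j3.711 Ω = 195∠1.1° Ω.
Step 4 — Source phasor: V = 14.5∠83.8° V = 1.566 + j14.42 V.
Step 5 — Current: I = V / Z = 0.009434 + j0.07374 A = 0.07435∠82.7° A.
Step 6 — Complex power: S = V·I* = 1.078 + j0.02051 VA.
Step 7 — Real power: P = Re(S) = 1.078 W.
Step 8 — Reactive power: Q = Im(S) = 0.02051 VAR.
Step 9 — Apparent power: |S| = 1.078 VA.
Step 10 — Power factor: PF = P/|S| = 0.9998 (lagging).

(a) P = 1.078 W  (b) Q = 0.02051 VAR  (c) S = 1.078 VA  (d) PF = 0.9998 (lagging)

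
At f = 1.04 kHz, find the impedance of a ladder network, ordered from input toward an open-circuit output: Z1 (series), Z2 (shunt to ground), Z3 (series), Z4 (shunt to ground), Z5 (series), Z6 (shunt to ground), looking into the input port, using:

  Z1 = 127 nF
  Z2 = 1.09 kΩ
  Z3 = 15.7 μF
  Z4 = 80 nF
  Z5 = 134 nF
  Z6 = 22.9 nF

Step 1 — Angular frequency: ω = 2π·f = 2π·1040 = 6535 rad/s.
Step 2 — Component impedances:
  Z1: Z = 1/(jωC) = -j/(ω·C) = 0 - j1205 Ω
  Z2: Z = R = 1090 Ω
  Z3: Z = 1/(jωC) = -j/(ω·C) = 0 - j9.747 Ω
  Z4: Z = 1/(jωC) = -j/(ω·C) = 0 - j1913 Ω
  Z5: Z = 1/(jωC) = -j/(ω·C) = 0 - j1142 Ω
  Z6: Z = 1/(jωC) = -j/(ω·C) = 0 - j6683 Ω
Step 3 — Ladder network (open output): work backward from the far end, alternating series and parallel combinations. Z_in = 728.4 - j1718 Ω = 1866∠-67.0° Ω.

Z = 728.4 - j1718 Ω = 1866∠-67.0° Ω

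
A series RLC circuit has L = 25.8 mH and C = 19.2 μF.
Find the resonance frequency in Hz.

Step 1 — Resonance condition Im(Z)=0 gives ω₀ = 1/√(LC).
Step 2 — ω₀ = 1/√(0.0258·1.92e-05) = 1421 rad/s.
Step 3 — f₀ = ω₀/(2π) = 226.1 Hz.

f₀ = 226.1 Hz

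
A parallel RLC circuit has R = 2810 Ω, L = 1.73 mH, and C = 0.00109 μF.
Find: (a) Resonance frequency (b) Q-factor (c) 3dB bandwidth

Step 1 — Resonance: ω₀ = 1/√(LC) = 1/√(0.00173·1.09e-09) = 7.282e+05 rad/s.
Step 2 — f₀ = ω₀/(2π) = 1.159e+05 Hz.
Step 3 — Parallel Q: Q = R/(ω₀L) = 2810/(7.282e+05·0.00173) = 2.23.
Step 4 — Bandwidth: Δω = ω₀/Q = 3.265e+05 rad/s; BW = Δω/(2π) = 5.196e+04 Hz.

(a) f₀ = 1.159e+05 Hz  (b) Q = 2.23  (c) BW = 5.196e+04 Hz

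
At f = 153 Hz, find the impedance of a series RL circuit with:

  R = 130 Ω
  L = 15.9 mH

Step 1 — Angular frequency: ω = 2π·f = 2π·153 = 961.3 rad/s.
Step 2 — Component impedances:
  R: Z = R = 130 Ω
  L: Z = jωL = j·961.3·0.0159 = 0 + j15.29 Ω
Step 3 — Series combination: Z_total = R + L = 130 + j15.29 Ω = 130.9∠6.7° Ω.

Z = 130 + j15.29 Ω = 130.9∠6.7° Ω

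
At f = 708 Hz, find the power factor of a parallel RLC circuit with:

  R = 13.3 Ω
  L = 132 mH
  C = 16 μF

Step 1 — Angular frequency: ω = 2π·f = 2π·708 = 4448 rad/s.
Step 2 — Component impedances:
  R: Z = R = 13.3 Ω
  L: Z = jωL = j·4448·0.132 = 0 + j587.2 Ω
  C: Z = 1/(jωC) = -j/(ω·C) = 0 - j14.05 Ω
Step 3 — Parallel combination: 1/Z_total = 1/R + 1/L + 1/C; Z_total = 7.175 - j6.629 Ω = 9.768∠-42.7° Ω.
Step 4 — Power factor: PF = cos(φ) = Re(Z)/|Z| = 7.175/9.768 = 0.7345.
Step 5 — Type: Im(Z) = -6.629 ⇒ leading (phase φ = -42.7°).

PF = 0.7345 (leading, φ = -42.7°)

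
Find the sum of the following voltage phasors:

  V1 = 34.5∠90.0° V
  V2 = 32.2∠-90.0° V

Step 1 — Convert each phasor to rectangular form:
  V1 = 34.5·(cos(90.0°) + j·sin(90.0°)) = 0 + j34.5 V
  V2 = 32.2·(cos(-90.0°) + j·sin(-90.0°)) = 0 - j32.2 V
Step 2 — Sum components: V_total = 0 + j2.3 V.
Step 3 — Convert to polar: |V_total| = 2.3 V, ∠V_total = 90.0°.

V_total = 2.3∠90.0° V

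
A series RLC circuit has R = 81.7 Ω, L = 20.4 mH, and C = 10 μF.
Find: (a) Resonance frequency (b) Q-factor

Step 1 — Resonance condition Im(Z)=0 gives ω₀ = 1/√(LC).
Step 2 — ω₀ = 1/√(0.0204·1e-05) = 2214 rad/s.
Step 3 — f₀ = ω₀/(2π) = 352.4 Hz.
Step 4 — Series Q: Q = ω₀L/R = 2214·0.0204/81.7 = 0.5528.

(a) f₀ = 352.4 Hz  (b) Q = 0.5528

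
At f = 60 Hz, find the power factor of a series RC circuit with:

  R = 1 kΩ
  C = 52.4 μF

Step 1 — Angular frequency: ω = 2π·f = 2π·60 = 377 rad/s.
Step 2 — Component impedances:
  R: Z = R = 1000 Ω
  C: Z = 1/(jωC) = -j/(ω·C) = 0 - j50.62 Ω
Step 3 — Series combination: Z_total = R + C = 1000 - j50.62 Ω = 1001∠-2.9° Ω.
Step 4 — Power factor: PF = cos(φ) = Re(Z)/|Z| = 1000/1001.3 = 0.9987.
Step 5 — Type: Im(Z) = -50.62 ⇒ leading (phase φ = -2.9°).

PF = 0.9987 (leading, φ = -2.9°)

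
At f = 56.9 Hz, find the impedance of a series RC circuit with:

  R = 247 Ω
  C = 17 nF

Step 1 — Angular frequency: ω = 2π·f = 2π·56.9 = 357.5 rad/s.
Step 2 — Component impedances:
  R: Z = R = 247 Ω
  C: Z = 1/(jωC) = -j/(ω·C) = 0 - j1.645e+05 Ω
Step 3 — Series combination: Z_total = R + C = 247 - j1.645e+05 Ω = 1.645e+05∠-89.9° Ω.

Z = 247 - j1.645e+05 Ω = 1.645e+05∠-89.9° Ω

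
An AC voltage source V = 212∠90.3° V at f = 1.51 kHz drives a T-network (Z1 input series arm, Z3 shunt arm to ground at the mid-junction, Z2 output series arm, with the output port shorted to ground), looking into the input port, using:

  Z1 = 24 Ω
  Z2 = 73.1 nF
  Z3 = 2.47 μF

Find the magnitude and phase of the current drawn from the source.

Step 1 — Angular frequency: ω = 2π·f = 2π·1510 = 9488 rad/s.
Step 2 — Component impedances:
  Z1: Z = R = 24 Ω
  Z2: Z = 1/(jωC) = -j/(ω·C) = 0 - j1442 Ω
  Z3: Z = 1/(jωC) = -j/(ω·C) = 0 - j42.67 Ω
Step 3 — With the output port shorted to ground, the output series arm Z2 runs from the junction to ground; the shunt arm Z3 also runs from the junction to ground. They appear in parallel: Z3 || Z2 = 0 - j41.45 Ω.
Step 4 — Series with input arm Z1: Z_in = Z1 + (Z3 || Z2) = 24 - j41.45 Ω = 47.89∠-59.9° Ω.
Step 5 — Source phasor: V = 212∠90.3° V = -1.11 + j212 V.
Step 6 — Ohm's law: I = V / Z_total = (-1.11 + j212) / (24 - j41.45) = -3.842 + j2.198 A.
Step 7 — Convert to polar: |I| = 4.427 A, ∠I = 150.2°.

I = 4.427∠150.2° A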